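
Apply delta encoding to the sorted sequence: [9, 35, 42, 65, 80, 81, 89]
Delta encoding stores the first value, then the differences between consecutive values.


First value: 9
Deltas:
  35 - 9 = 26
  42 - 35 = 7
  65 - 42 = 23
  80 - 65 = 15
  81 - 80 = 1
  89 - 81 = 8


Delta encoded: [9, 26, 7, 23, 15, 1, 8]


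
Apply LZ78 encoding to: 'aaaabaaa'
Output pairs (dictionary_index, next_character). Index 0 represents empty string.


LZ78 encoding steps:
Dictionary: {0: ''}
Step 1: w='' (idx 0), next='a' -> output (0, 'a'), add 'a' as idx 1
Step 2: w='a' (idx 1), next='a' -> output (1, 'a'), add 'aa' as idx 2
Step 3: w='a' (idx 1), next='b' -> output (1, 'b'), add 'ab' as idx 3
Step 4: w='aa' (idx 2), next='a' -> output (2, 'a'), add 'aaa' as idx 4


Encoded: [(0, 'a'), (1, 'a'), (1, 'b'), (2, 'a')]


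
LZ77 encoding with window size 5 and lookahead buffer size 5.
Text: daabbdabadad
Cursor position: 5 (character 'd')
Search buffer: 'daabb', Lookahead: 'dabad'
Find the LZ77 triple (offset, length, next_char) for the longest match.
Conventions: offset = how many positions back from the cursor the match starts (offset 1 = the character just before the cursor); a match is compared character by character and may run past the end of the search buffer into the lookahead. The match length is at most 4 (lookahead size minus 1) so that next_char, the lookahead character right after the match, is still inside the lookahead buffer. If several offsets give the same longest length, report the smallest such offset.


Try each offset into the search buffer:
  offset=1 (pos 4, char 'b'): match length 0
  offset=2 (pos 3, char 'b'): match length 0
  offset=3 (pos 2, char 'a'): match length 0
  offset=4 (pos 1, char 'a'): match length 0
  offset=5 (pos 0, char 'd'): match length 2
Longest match has length 2 at offset 5.
next_char = character at position 5 + 2 = 7 -> 'b'

Best match: offset=5, length=2 (matching 'da' starting at position 0)
LZ77 triple: (5, 2, 'b')


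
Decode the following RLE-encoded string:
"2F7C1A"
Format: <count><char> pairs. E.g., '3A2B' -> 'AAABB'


Expanding each <count><char> pair:
  2F -> 'FF'
  7C -> 'CCCCCCC'
  1A -> 'A'

Decoded = FFCCCCCCCA


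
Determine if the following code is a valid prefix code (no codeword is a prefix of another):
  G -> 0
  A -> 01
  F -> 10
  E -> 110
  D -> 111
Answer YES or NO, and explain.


Checking each pair (does one codeword prefix another?):
  G='0' vs A='01': prefix -- VIOLATION

NO -- this is NOT a valid prefix code. G (0) is a prefix of A (01).


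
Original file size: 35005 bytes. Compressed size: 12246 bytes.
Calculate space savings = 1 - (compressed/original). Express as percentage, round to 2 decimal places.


ratio = compressed/original = 12246/35005 = 0.349836
savings = 1 - ratio = 1 - 0.349836 = 0.650164
as a percentage: 0.650164 * 100 = 65.02%

Space savings = 1 - 12246/35005 = 65.02%


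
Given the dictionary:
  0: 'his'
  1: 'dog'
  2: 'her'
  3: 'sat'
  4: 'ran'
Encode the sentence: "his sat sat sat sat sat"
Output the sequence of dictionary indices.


Look up each word in the dictionary:
  'his' -> 0
  'sat' -> 3
  'sat' -> 3
  'sat' -> 3
  'sat' -> 3
  'sat' -> 3

Encoded: [0, 3, 3, 3, 3, 3]


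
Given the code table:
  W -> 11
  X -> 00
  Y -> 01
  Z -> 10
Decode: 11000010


Decoding:
11 -> W
00 -> X
00 -> X
10 -> Z


Result: WXXZ


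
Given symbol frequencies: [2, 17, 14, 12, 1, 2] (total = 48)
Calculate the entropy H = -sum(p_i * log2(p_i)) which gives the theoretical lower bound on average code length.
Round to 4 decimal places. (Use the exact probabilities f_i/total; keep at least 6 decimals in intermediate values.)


Per-symbol terms -p_i * log2(p_i) with p_i = f_i/48:
  p = 2/48 = 0.041667: log2(p) = -4.584963, -p*log2(p) = 0.191040
  p = 17/48 = 0.354167: log2(p) = -1.497500, -p*log2(p) = 0.530364
  p = 14/48 = 0.291667: log2(p) = -1.777608, -p*log2(p) = 0.518469
  p = 12/48 = 0.250000: log2(p) = -2.000000, -p*log2(p) = 0.500000
  p = 1/48 = 0.020833: log2(p) = -5.584963, -p*log2(p) = 0.116353
  p = 2/48 = 0.041667: log2(p) = -4.584963, -p*log2(p) = 0.191040
H = 0.191040 + 0.530364 + 0.518469 + 0.500000 + 0.116353 + 0.191040 = 2.047266

H = 2.0473 bits/symbol


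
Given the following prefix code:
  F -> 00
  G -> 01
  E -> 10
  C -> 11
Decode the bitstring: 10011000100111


Decoding step by step:
Bits 10 -> E
Bits 01 -> G
Bits 10 -> E
Bits 00 -> F
Bits 10 -> E
Bits 01 -> G
Bits 11 -> C


Decoded message: EGEFEGC


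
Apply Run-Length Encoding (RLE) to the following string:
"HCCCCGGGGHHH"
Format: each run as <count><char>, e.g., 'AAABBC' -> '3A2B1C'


Scanning runs left to right:
  i=0: run of 'H' x 1 -> '1H'
  i=1: run of 'C' x 4 -> '4C'
  i=5: run of 'G' x 4 -> '4G'
  i=9: run of 'H' x 3 -> '3H'

RLE = 1H4C4G3H


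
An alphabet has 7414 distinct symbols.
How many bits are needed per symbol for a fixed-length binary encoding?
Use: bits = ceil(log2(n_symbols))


log2(7414) = 12.856
Bracket: 2^12 = 4096 < 7414 <= 2^13 = 8192
So ceil(log2(7414)) = 13

bits = ceil(log2(7414)) = ceil(12.856) = 13 bits


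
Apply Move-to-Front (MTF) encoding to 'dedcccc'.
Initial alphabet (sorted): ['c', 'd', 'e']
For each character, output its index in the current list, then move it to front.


MTF encoding:
'd': index 1 in ['c', 'd', 'e'] -> ['d', 'c', 'e']
'e': index 2 in ['d', 'c', 'e'] -> ['e', 'd', 'c']
'd': index 1 in ['e', 'd', 'c'] -> ['d', 'e', 'c']
'c': index 2 in ['d', 'e', 'c'] -> ['c', 'd', 'e']
'c': index 0 in ['c', 'd', 'e'] -> ['c', 'd', 'e']
'c': index 0 in ['c', 'd', 'e'] -> ['c', 'd', 'e']
'c': index 0 in ['c', 'd', 'e'] -> ['c', 'd', 'e']


Output: [1, 2, 1, 2, 0, 0, 0]


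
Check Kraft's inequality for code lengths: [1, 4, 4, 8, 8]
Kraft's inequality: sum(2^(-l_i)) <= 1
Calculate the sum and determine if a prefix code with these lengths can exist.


Sum = 2^(-1) + 2^(-4) + 2^(-4) + 2^(-8) + 2^(-8)
    = 0.5 + 0.0625 + 0.0625 + 0.00390625 + 0.00390625
    = 162/256 = 0.6328125
Since 0.6328125 <= 1, Kraft's inequality IS satisfied.
A prefix code with these lengths CAN exist.

Kraft sum = 0.6328125. Satisfied.


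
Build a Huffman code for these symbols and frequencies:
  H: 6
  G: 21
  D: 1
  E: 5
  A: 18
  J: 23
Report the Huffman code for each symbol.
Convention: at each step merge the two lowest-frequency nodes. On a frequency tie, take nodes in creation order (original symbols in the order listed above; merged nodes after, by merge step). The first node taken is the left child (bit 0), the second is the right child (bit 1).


Huffman tree construction:
Step 1: Merge D(1) + E(5) = 6
Step 2: Merge H(6) + (D+E)(6) = 12
Step 3: Merge (H+(D+E))(12) + A(18) = 30
Step 4: Merge G(21) + J(23) = 44
Step 5: Merge ((H+(D+E))+A)(30) + (G+J)(44) = 74
Read each symbol's code off the tree from the root (left child = 0, right child = 1).

Codes:
  H: 000 (length 3)
  G: 10 (length 2)
  D: 0010 (length 4)
  E: 0011 (length 4)
  A: 01 (length 2)
  J: 11 (length 2)
Average code length: 166/74 = 2.2432 bits/symbol


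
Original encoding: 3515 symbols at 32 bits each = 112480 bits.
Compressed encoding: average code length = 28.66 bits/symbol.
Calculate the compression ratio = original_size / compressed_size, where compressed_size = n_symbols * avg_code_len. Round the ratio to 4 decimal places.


original_size = n_symbols * orig_bits = 3515 * 32 = 112480 bits
compressed_size = n_symbols * avg_code_len = 3515 * 28.66 = 100739.9 bits
ratio = original_size / compressed_size = 112480 / 100739.9 = 1.1165

Compression ratio = 1.1165


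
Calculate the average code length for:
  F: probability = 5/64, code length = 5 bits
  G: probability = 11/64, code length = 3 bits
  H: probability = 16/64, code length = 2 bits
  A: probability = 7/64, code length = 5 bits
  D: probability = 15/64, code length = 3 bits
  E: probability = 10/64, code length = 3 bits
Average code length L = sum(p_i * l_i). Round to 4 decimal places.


Weighted contributions p_i * l_i:
  F: (5/64) * 5 = 25/64
  G: (11/64) * 3 = 33/64
  H: (16/64) * 2 = 32/64
  A: (7/64) * 5 = 35/64
  D: (15/64) * 3 = 45/64
  E: (10/64) * 3 = 30/64
Sum = (25 + 33 + 32 + 35 + 45 + 30)/64 = 200/64

L = 200/64 = 3.1250 bits/symbol


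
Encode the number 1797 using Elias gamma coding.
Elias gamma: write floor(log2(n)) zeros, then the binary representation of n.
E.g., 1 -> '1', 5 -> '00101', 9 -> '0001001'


num_bits = floor(log2(1797)) + 1 = 11
leading_zeros = num_bits - 1 = 10
binary(1797) = 11100000101

Elias gamma(1797) = '0000000000' + '11100000101' = 000000000011100000101 (21 bits)


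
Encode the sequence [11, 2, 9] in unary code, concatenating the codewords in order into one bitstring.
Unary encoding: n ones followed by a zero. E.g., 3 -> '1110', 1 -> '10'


Encode each number as n ones followed by a terminating 0:
  11 -> 111111111110 (12 bits)
  2 -> 110 (3 bits)
  9 -> 1111111110 (10 bits)
Total length = 12 + 3 + 10 = 25 bits.

Unary([11, 2, 9]) = 1111111111101101111111110 (25 bits)


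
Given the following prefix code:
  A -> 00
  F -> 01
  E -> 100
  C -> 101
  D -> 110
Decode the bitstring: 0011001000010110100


Decoding step by step:
Bits 00 -> A
Bits 110 -> D
Bits 01 -> F
Bits 00 -> A
Bits 00 -> A
Bits 101 -> C
Bits 101 -> C
Bits 00 -> A


Decoded message: ADFAACCA


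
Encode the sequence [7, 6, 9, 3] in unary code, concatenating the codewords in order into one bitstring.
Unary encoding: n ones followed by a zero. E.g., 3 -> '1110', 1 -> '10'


Encode each number as n ones followed by a terminating 0:
  7 -> 11111110 (8 bits)
  6 -> 1111110 (7 bits)
  9 -> 1111111110 (10 bits)
  3 -> 1110 (4 bits)
Total length = 8 + 7 + 10 + 4 = 29 bits.

Unary([7, 6, 9, 3]) = 11111110111111011111111101110 (29 bits)


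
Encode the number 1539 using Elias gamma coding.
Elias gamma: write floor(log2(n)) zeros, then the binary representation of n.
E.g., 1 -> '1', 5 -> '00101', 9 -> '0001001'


num_bits = floor(log2(1539)) + 1 = 11
leading_zeros = num_bits - 1 = 10
binary(1539) = 11000000011

Elias gamma(1539) = '0000000000' + '11000000011' = 000000000011000000011 (21 bits)


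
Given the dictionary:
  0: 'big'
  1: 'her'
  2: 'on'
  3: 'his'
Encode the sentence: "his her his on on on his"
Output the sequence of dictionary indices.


Look up each word in the dictionary:
  'his' -> 3
  'her' -> 1
  'his' -> 3
  'on' -> 2
  'on' -> 2
  'on' -> 2
  'his' -> 3

Encoded: [3, 1, 3, 2, 2, 2, 3]


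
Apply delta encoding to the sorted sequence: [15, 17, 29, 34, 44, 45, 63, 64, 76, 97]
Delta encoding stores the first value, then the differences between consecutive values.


First value: 15
Deltas:
  17 - 15 = 2
  29 - 17 = 12
  34 - 29 = 5
  44 - 34 = 10
  45 - 44 = 1
  63 - 45 = 18
  64 - 63 = 1
  76 - 64 = 12
  97 - 76 = 21


Delta encoded: [15, 2, 12, 5, 10, 1, 18, 1, 12, 21]


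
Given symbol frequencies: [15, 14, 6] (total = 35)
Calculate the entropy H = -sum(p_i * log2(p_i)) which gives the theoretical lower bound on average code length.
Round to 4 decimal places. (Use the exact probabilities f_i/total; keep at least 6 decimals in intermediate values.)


Per-symbol terms -p_i * log2(p_i) with p_i = f_i/35:
  p = 15/35 = 0.428571: log2(p) = -1.222392, -p*log2(p) = 0.523882
  p = 14/35 = 0.400000: log2(p) = -1.321928, -p*log2(p) = 0.528771
  p = 6/35 = 0.171429: log2(p) = -2.544321, -p*log2(p) = 0.436169
H = 0.523882 + 0.528771 + 0.436169 = 1.488822

H = 1.4888 bits/symbol


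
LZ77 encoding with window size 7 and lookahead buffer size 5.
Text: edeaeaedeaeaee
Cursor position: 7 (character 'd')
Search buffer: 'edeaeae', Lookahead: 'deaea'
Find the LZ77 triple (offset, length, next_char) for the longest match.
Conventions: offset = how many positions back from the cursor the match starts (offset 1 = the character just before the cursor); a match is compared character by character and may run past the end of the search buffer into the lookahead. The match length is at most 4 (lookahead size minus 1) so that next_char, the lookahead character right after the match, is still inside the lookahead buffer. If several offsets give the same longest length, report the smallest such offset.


Try each offset into the search buffer:
  offset=1 (pos 6, char 'e'): match length 0
  offset=2 (pos 5, char 'a'): match length 0
  offset=3 (pos 4, char 'e'): match length 0
  offset=4 (pos 3, char 'a'): match length 0
  offset=5 (pos 2, char 'e'): match length 0
  offset=6 (pos 1, char 'd'): match length 4
  offset=7 (pos 0, char 'e'): match length 0
Longest match has length 4 at offset 6.
next_char = character at position 7 + 4 = 11 -> 'a'

Best match: offset=6, length=4 (matching 'deae' starting at position 1)
LZ77 triple: (6, 4, 'a')


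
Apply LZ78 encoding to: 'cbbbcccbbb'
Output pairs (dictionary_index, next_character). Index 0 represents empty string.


LZ78 encoding steps:
Dictionary: {0: ''}
Step 1: w='' (idx 0), next='c' -> output (0, 'c'), add 'c' as idx 1
Step 2: w='' (idx 0), next='b' -> output (0, 'b'), add 'b' as idx 2
Step 3: w='b' (idx 2), next='b' -> output (2, 'b'), add 'bb' as idx 3
Step 4: w='c' (idx 1), next='c' -> output (1, 'c'), add 'cc' as idx 4
Step 5: w='c' (idx 1), next='b' -> output (1, 'b'), add 'cb' as idx 5
Step 6: w='bb' (idx 3), end of input -> output (3, '')


Encoded: [(0, 'c'), (0, 'b'), (2, 'b'), (1, 'c'), (1, 'b'), (3, '')]


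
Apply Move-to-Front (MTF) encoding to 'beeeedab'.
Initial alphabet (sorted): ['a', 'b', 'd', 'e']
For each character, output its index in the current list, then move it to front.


MTF encoding:
'b': index 1 in ['a', 'b', 'd', 'e'] -> ['b', 'a', 'd', 'e']
'e': index 3 in ['b', 'a', 'd', 'e'] -> ['e', 'b', 'a', 'd']
'e': index 0 in ['e', 'b', 'a', 'd'] -> ['e', 'b', 'a', 'd']
'e': index 0 in ['e', 'b', 'a', 'd'] -> ['e', 'b', 'a', 'd']
'e': index 0 in ['e', 'b', 'a', 'd'] -> ['e', 'b', 'a', 'd']
'd': index 3 in ['e', 'b', 'a', 'd'] -> ['d', 'e', 'b', 'a']
'a': index 3 in ['d', 'e', 'b', 'a'] -> ['a', 'd', 'e', 'b']
'b': index 3 in ['a', 'd', 'e', 'b'] -> ['b', 'a', 'd', 'e']


Output: [1, 3, 0, 0, 0, 3, 3, 3]


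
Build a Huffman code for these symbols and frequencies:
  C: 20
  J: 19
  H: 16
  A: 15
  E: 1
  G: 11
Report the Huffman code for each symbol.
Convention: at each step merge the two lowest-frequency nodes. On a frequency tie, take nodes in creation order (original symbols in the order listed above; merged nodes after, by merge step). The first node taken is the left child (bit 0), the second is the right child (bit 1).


Huffman tree construction:
Step 1: Merge E(1) + G(11) = 12
Step 2: Merge (E+G)(12) + A(15) = 27
Step 3: Merge H(16) + J(19) = 35
Step 4: Merge C(20) + ((E+G)+A)(27) = 47
Step 5: Merge (H+J)(35) + (C+((E+G)+A))(47) = 82
Read each symbol's code off the tree from the root (left child = 0, right child = 1).

Codes:
  C: 10 (length 2)
  J: 01 (length 2)
  H: 00 (length 2)
  A: 111 (length 3)
  E: 1100 (length 4)
  G: 1101 (length 4)
Average code length: 203/82 = 2.4756 bits/symbol


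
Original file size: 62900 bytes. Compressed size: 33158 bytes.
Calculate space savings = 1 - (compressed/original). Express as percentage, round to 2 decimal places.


ratio = compressed/original = 33158/62900 = 0.527154
savings = 1 - ratio = 1 - 0.527154 = 0.472846
as a percentage: 0.472846 * 100 = 47.28%

Space savings = 1 - 33158/62900 = 47.28%


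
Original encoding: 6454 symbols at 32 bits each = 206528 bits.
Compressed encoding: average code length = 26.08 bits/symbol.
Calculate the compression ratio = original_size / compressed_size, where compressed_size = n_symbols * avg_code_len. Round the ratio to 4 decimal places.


original_size = n_symbols * orig_bits = 6454 * 32 = 206528 bits
compressed_size = n_symbols * avg_code_len = 6454 * 26.08 = 168320.32 bits
ratio = original_size / compressed_size = 206528 / 168320.32 = 1.227

Compression ratio = 1.227


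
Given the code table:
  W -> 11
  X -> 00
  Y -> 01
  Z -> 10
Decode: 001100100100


Decoding:
00 -> X
11 -> W
00 -> X
10 -> Z
01 -> Y
00 -> X


Result: XWXZYX


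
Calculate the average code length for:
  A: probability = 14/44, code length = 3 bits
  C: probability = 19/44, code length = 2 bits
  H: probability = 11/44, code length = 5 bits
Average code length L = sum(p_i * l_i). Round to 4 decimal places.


Weighted contributions p_i * l_i:
  A: (14/44) * 3 = 42/44
  C: (19/44) * 2 = 38/44
  H: (11/44) * 5 = 55/44
Sum = (42 + 38 + 55)/44 = 135/44

L = 135/44 = 3.0682 bits/symbol


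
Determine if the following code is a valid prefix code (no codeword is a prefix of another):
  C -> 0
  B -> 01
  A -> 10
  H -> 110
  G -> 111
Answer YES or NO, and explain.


Checking each pair (does one codeword prefix another?):
  C='0' vs B='01': prefix -- VIOLATION

NO -- this is NOT a valid prefix code. C (0) is a prefix of B (01).


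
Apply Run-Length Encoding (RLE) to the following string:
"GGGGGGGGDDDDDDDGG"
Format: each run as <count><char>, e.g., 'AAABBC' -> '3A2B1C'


Scanning runs left to right:
  i=0: run of 'G' x 8 -> '8G'
  i=8: run of 'D' x 7 -> '7D'
  i=15: run of 'G' x 2 -> '2G'

RLE = 8G7D2G


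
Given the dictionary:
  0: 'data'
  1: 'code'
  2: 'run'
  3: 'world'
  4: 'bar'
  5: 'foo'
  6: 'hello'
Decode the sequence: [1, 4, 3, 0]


Look up each index in the dictionary:
  1 -> 'code'
  4 -> 'bar'
  3 -> 'world'
  0 -> 'data'

Decoded: "code bar world data"


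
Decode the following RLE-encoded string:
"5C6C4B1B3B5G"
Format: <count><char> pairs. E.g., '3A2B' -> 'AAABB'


Expanding each <count><char> pair:
  5C -> 'CCCCC'
  6C -> 'CCCCCC'
  4B -> 'BBBB'
  1B -> 'B'
  3B -> 'BBB'
  5G -> 'GGGGG'

Decoded = CCCCCCCCCCCBBBBBBBBGGGGG


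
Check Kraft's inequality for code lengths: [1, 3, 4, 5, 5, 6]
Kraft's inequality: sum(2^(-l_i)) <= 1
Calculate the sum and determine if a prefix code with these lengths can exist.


Sum = 2^(-1) + 2^(-3) + 2^(-4) + 2^(-5) + 2^(-5) + 2^(-6)
    = 0.5 + 0.125 + 0.0625 + 0.03125 + 0.03125 + 0.015625
    = 49/64 = 0.765625
Since 0.765625 <= 1, Kraft's inequality IS satisfied.
A prefix code with these lengths CAN exist.

Kraft sum = 0.765625. Satisfied.


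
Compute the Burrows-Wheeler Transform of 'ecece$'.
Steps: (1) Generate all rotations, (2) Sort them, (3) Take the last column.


Rotations (sorted):
  0: $ecece -> last char: e
  1: ce$ece -> last char: e
  2: cece$e -> last char: e
  3: e$ecec -> last char: c
  4: ece$ec -> last char: c
  5: ecece$ -> last char: $


BWT = eeecc$


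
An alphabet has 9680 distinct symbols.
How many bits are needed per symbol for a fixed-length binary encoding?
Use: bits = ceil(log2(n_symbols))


log2(9680) = 13.2408
Bracket: 2^13 = 8192 < 9680 <= 2^14 = 16384
So ceil(log2(9680)) = 14

bits = ceil(log2(9680)) = ceil(13.2408) = 14 bits


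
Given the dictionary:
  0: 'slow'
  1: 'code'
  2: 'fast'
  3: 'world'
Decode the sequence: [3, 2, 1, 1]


Look up each index in the dictionary:
  3 -> 'world'
  2 -> 'fast'
  1 -> 'code'
  1 -> 'code'

Decoded: "world fast code code"


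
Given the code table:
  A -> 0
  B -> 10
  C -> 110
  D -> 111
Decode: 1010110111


Decoding:
10 -> B
10 -> B
110 -> C
111 -> D


Result: BBCD


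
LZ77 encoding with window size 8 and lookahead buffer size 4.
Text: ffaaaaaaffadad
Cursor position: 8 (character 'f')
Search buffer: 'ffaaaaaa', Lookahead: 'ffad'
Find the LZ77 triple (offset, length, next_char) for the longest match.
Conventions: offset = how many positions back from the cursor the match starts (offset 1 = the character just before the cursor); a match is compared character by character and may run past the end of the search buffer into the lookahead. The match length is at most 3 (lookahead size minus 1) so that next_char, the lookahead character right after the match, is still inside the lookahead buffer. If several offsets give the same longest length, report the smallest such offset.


Try each offset into the search buffer:
  offset=1 (pos 7, char 'a'): match length 0
  offset=2 (pos 6, char 'a'): match length 0
  offset=3 (pos 5, char 'a'): match length 0
  offset=4 (pos 4, char 'a'): match length 0
  offset=5 (pos 3, char 'a'): match length 0
  offset=6 (pos 2, char 'a'): match length 0
  offset=7 (pos 1, char 'f'): match length 1
  offset=8 (pos 0, char 'f'): match length 3
Longest match has length 3 at offset 8.
next_char = character at position 8 + 3 = 11 -> 'd'

Best match: offset=8, length=3 (matching 'ffa' starting at position 0)
LZ77 triple: (8, 3, 'd')


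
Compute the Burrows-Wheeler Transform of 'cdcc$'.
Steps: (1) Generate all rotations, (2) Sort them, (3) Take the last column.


Rotations (sorted):
  0: $cdcc -> last char: c
  1: c$cdc -> last char: c
  2: cc$cd -> last char: d
  3: cdcc$ -> last char: $
  4: dcc$c -> last char: c


BWT = ccd$c


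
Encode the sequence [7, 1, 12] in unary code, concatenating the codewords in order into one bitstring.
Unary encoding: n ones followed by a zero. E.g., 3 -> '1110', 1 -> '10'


Encode each number as n ones followed by a terminating 0:
  7 -> 11111110 (8 bits)
  1 -> 10 (2 bits)
  12 -> 1111111111110 (13 bits)
Total length = 8 + 2 + 13 = 23 bits.

Unary([7, 1, 12]) = 11111110101111111111110 (23 bits)


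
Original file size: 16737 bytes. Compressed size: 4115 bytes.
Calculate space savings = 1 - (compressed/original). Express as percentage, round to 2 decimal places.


ratio = compressed/original = 4115/16737 = 0.245862
savings = 1 - ratio = 1 - 0.245862 = 0.754138
as a percentage: 0.754138 * 100 = 75.41%

Space savings = 1 - 4115/16737 = 75.41%


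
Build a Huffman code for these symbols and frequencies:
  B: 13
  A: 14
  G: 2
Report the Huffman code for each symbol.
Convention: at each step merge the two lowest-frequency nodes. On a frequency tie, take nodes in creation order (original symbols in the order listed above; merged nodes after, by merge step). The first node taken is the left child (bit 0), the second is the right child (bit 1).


Huffman tree construction:
Step 1: Merge G(2) + B(13) = 15
Step 2: Merge A(14) + (G+B)(15) = 29
Read each symbol's code off the tree from the root (left child = 0, right child = 1).

Codes:
  B: 11 (length 2)
  A: 0 (length 1)
  G: 10 (length 2)
Average code length: 44/29 = 1.5172 bits/symbol


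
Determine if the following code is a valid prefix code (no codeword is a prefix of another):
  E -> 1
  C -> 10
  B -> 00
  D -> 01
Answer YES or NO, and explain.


Checking each pair (does one codeword prefix another?):
  E='1' vs C='10': prefix -- VIOLATION

NO -- this is NOT a valid prefix code. E (1) is a prefix of C (10).


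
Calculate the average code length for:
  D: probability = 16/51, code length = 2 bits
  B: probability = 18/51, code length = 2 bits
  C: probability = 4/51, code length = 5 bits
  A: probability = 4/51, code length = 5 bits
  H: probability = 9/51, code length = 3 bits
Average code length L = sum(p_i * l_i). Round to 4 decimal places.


Weighted contributions p_i * l_i:
  D: (16/51) * 2 = 32/51
  B: (18/51) * 2 = 36/51
  C: (4/51) * 5 = 20/51
  A: (4/51) * 5 = 20/51
  H: (9/51) * 3 = 27/51
Sum = (32 + 36 + 20 + 20 + 27)/51 = 135/51

L = 135/51 = 2.6471 bits/symbol


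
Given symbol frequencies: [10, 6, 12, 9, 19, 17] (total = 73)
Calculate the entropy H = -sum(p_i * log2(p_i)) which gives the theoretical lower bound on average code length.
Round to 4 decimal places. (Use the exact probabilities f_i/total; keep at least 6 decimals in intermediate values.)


Per-symbol terms -p_i * log2(p_i) with p_i = f_i/73:
  p = 10/73 = 0.136986: log2(p) = -2.867896, -p*log2(p) = 0.392863
  p = 6/73 = 0.082192: log2(p) = -3.604862, -p*log2(p) = 0.296290
  p = 12/73 = 0.164384: log2(p) = -2.604862, -p*log2(p) = 0.428197
  p = 9/73 = 0.123288: log2(p) = -3.019900, -p*log2(p) = 0.372316
  p = 19/73 = 0.260274: log2(p) = -1.941897, -p*log2(p) = 0.505425
  p = 17/73 = 0.232877: log2(p) = -2.102362, -p*log2(p) = 0.489591
H = 0.392863 + 0.296290 + 0.428197 + 0.372316 + 0.505425 + 0.489591 = 2.484682

H = 2.4847 bits/symbol


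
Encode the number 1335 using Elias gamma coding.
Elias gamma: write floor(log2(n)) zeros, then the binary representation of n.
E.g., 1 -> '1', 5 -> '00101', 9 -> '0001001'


num_bits = floor(log2(1335)) + 1 = 11
leading_zeros = num_bits - 1 = 10
binary(1335) = 10100110111

Elias gamma(1335) = '0000000000' + '10100110111' = 000000000010100110111 (21 bits)


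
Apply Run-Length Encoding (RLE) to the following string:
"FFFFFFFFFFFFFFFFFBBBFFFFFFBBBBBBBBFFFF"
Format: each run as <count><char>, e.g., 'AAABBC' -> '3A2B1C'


Scanning runs left to right:
  i=0: run of 'F' x 17 -> '17F'
  i=17: run of 'B' x 3 -> '3B'
  i=20: run of 'F' x 6 -> '6F'
  i=26: run of 'B' x 8 -> '8B'
  i=34: run of 'F' x 4 -> '4F'

RLE = 17F3B6F8B4F


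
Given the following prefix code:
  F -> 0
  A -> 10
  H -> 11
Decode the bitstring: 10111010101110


Decoding step by step:
Bits 10 -> A
Bits 11 -> H
Bits 10 -> A
Bits 10 -> A
Bits 10 -> A
Bits 11 -> H
Bits 10 -> A


Decoded message: AHAAAHA


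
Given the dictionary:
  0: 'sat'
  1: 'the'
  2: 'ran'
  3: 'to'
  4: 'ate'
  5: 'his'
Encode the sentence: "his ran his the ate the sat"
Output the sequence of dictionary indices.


Look up each word in the dictionary:
  'his' -> 5
  'ran' -> 2
  'his' -> 5
  'the' -> 1
  'ate' -> 4
  'the' -> 1
  'sat' -> 0

Encoded: [5, 2, 5, 1, 4, 1, 0]


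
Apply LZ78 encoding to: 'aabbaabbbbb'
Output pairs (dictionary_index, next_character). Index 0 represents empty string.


LZ78 encoding steps:
Dictionary: {0: ''}
Step 1: w='' (idx 0), next='a' -> output (0, 'a'), add 'a' as idx 1
Step 2: w='a' (idx 1), next='b' -> output (1, 'b'), add 'ab' as idx 2
Step 3: w='' (idx 0), next='b' -> output (0, 'b'), add 'b' as idx 3
Step 4: w='a' (idx 1), next='a' -> output (1, 'a'), add 'aa' as idx 4
Step 5: w='b' (idx 3), next='b' -> output (3, 'b'), add 'bb' as idx 5
Step 6: w='bb' (idx 5), next='b' -> output (5, 'b'), add 'bbb' as idx 6


Encoded: [(0, 'a'), (1, 'b'), (0, 'b'), (1, 'a'), (3, 'b'), (5, 'b')]


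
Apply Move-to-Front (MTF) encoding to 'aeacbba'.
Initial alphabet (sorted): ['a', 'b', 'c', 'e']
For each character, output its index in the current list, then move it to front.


MTF encoding:
'a': index 0 in ['a', 'b', 'c', 'e'] -> ['a', 'b', 'c', 'e']
'e': index 3 in ['a', 'b', 'c', 'e'] -> ['e', 'a', 'b', 'c']
'a': index 1 in ['e', 'a', 'b', 'c'] -> ['a', 'e', 'b', 'c']
'c': index 3 in ['a', 'e', 'b', 'c'] -> ['c', 'a', 'e', 'b']
'b': index 3 in ['c', 'a', 'e', 'b'] -> ['b', 'c', 'a', 'e']
'b': index 0 in ['b', 'c', 'a', 'e'] -> ['b', 'c', 'a', 'e']
'a': index 2 in ['b', 'c', 'a', 'e'] -> ['a', 'b', 'c', 'e']


Output: [0, 3, 1, 3, 3, 0, 2]


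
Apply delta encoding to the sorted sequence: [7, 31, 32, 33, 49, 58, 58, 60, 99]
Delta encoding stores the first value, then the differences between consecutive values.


First value: 7
Deltas:
  31 - 7 = 24
  32 - 31 = 1
  33 - 32 = 1
  49 - 33 = 16
  58 - 49 = 9
  58 - 58 = 0
  60 - 58 = 2
  99 - 60 = 39


Delta encoded: [7, 24, 1, 1, 16, 9, 0, 2, 39]


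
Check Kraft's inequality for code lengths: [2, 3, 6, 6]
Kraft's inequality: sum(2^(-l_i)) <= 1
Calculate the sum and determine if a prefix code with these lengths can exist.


Sum = 2^(-2) + 2^(-3) + 2^(-6) + 2^(-6)
    = 0.25 + 0.125 + 0.015625 + 0.015625
    = 26/64 = 0.40625
Since 0.40625 <= 1, Kraft's inequality IS satisfied.
A prefix code with these lengths CAN exist.

Kraft sum = 0.40625. Satisfied.


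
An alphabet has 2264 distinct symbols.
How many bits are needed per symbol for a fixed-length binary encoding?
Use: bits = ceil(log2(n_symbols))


log2(2264) = 11.1447
Bracket: 2^11 = 2048 < 2264 <= 2^12 = 4096
So ceil(log2(2264)) = 12

bits = ceil(log2(2264)) = ceil(11.1447) = 12 bits


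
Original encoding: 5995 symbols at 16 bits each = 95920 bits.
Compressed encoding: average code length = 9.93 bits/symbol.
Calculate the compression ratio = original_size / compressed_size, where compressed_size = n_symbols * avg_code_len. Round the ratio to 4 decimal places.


original_size = n_symbols * orig_bits = 5995 * 16 = 95920 bits
compressed_size = n_symbols * avg_code_len = 5995 * 9.93 = 59530.35 bits
ratio = original_size / compressed_size = 95920 / 59530.35 = 1.6113

Compression ratio = 1.6113


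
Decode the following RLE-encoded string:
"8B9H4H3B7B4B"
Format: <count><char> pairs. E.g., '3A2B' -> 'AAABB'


Expanding each <count><char> pair:
  8B -> 'BBBBBBBB'
  9H -> 'HHHHHHHHH'
  4H -> 'HHHH'
  3B -> 'BBB'
  7B -> 'BBBBBBB'
  4B -> 'BBBB'

Decoded = BBBBBBBBHHHHHHHHHHHHHBBBBBBBBBBBBBB


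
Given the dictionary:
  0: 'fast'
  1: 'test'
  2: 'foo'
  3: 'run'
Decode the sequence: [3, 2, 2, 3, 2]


Look up each index in the dictionary:
  3 -> 'run'
  2 -> 'foo'
  2 -> 'foo'
  3 -> 'run'
  2 -> 'foo'

Decoded: "run foo foo run foo"


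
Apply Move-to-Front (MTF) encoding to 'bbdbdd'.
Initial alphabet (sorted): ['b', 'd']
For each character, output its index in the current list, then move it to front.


MTF encoding:
'b': index 0 in ['b', 'd'] -> ['b', 'd']
'b': index 0 in ['b', 'd'] -> ['b', 'd']
'd': index 1 in ['b', 'd'] -> ['d', 'b']
'b': index 1 in ['d', 'b'] -> ['b', 'd']
'd': index 1 in ['b', 'd'] -> ['d', 'b']
'd': index 0 in ['d', 'b'] -> ['d', 'b']


Output: [0, 0, 1, 1, 1, 0]


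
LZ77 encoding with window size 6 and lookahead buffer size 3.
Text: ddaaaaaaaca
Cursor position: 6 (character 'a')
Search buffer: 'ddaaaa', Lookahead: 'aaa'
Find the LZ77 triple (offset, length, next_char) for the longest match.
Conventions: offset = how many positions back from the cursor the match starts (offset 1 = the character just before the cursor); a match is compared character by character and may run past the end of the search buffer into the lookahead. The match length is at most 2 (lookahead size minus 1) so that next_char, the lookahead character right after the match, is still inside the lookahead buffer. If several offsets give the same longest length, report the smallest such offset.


Try each offset into the search buffer:
  offset=1 (pos 5, char 'a'): match length 2
  offset=2 (pos 4, char 'a'): match length 2
  offset=3 (pos 3, char 'a'): match length 2
  offset=4 (pos 2, char 'a'): match length 2
  offset=5 (pos 1, char 'd'): match length 0
  offset=6 (pos 0, char 'd'): match length 0
Longest match has length 2, found at offsets 1, 2, 3, 4; take the smallest, offset 1.
next_char = character at position 6 + 2 = 8 -> 'a'

Best match: offset=1, length=2 (matching 'aa' starting at position 5)
LZ77 triple: (1, 2, 'a')


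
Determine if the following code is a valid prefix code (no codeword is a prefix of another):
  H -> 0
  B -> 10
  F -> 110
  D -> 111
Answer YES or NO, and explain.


Checking each pair (does one codeword prefix another?):
  H='0' vs B='10': no prefix
  H='0' vs F='110': no prefix
  H='0' vs D='111': no prefix
  B='10' vs H='0': no prefix
  B='10' vs F='110': no prefix
  B='10' vs D='111': no prefix
  F='110' vs H='0': no prefix
  F='110' vs B='10': no prefix
  F='110' vs D='111': no prefix
  D='111' vs H='0': no prefix
  D='111' vs B='10': no prefix
  D='111' vs F='110': no prefix
No violation found over all pairs.

YES -- this is a valid prefix code. No codeword is a prefix of any other codeword.


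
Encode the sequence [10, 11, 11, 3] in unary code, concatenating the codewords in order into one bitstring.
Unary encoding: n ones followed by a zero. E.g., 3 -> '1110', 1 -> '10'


Encode each number as n ones followed by a terminating 0:
  10 -> 11111111110 (11 bits)
  11 -> 111111111110 (12 bits)
  11 -> 111111111110 (12 bits)
  3 -> 1110 (4 bits)
Total length = 11 + 12 + 12 + 4 = 39 bits.

Unary([10, 11, 11, 3]) = 111111111101111111111101111111111101110 (39 bits)


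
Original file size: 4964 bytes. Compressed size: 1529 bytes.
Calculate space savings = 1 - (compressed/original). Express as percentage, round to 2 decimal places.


ratio = compressed/original = 1529/4964 = 0.308018
savings = 1 - ratio = 1 - 0.308018 = 0.691982
as a percentage: 0.691982 * 100 = 69.2%

Space savings = 1 - 1529/4964 = 69.2%


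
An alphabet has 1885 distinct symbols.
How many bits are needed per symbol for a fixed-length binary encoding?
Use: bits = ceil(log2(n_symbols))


log2(1885) = 10.8803
Bracket: 2^10 = 1024 < 1885 <= 2^11 = 2048
So ceil(log2(1885)) = 11

bits = ceil(log2(1885)) = ceil(10.8803) = 11 bits


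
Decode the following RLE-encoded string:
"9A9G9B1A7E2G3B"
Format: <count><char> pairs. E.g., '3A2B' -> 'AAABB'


Expanding each <count><char> pair:
  9A -> 'AAAAAAAAA'
  9G -> 'GGGGGGGGG'
  9B -> 'BBBBBBBBB'
  1A -> 'A'
  7E -> 'EEEEEEE'
  2G -> 'GG'
  3B -> 'BBB'

Decoded = AAAAAAAAAGGGGGGGGGBBBBBBBBBAEEEEEEEGGBBB


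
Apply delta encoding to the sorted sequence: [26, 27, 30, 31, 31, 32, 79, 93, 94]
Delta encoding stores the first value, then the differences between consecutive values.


First value: 26
Deltas:
  27 - 26 = 1
  30 - 27 = 3
  31 - 30 = 1
  31 - 31 = 0
  32 - 31 = 1
  79 - 32 = 47
  93 - 79 = 14
  94 - 93 = 1


Delta encoded: [26, 1, 3, 1, 0, 1, 47, 14, 1]


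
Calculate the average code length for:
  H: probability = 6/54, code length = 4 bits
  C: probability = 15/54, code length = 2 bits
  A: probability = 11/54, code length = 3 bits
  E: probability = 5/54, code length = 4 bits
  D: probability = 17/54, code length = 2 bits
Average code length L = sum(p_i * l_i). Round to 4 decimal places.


Weighted contributions p_i * l_i:
  H: (6/54) * 4 = 24/54
  C: (15/54) * 2 = 30/54
  A: (11/54) * 3 = 33/54
  E: (5/54) * 4 = 20/54
  D: (17/54) * 2 = 34/54
Sum = (24 + 30 + 33 + 20 + 34)/54 = 141/54

L = 141/54 = 2.6111 bits/symbol


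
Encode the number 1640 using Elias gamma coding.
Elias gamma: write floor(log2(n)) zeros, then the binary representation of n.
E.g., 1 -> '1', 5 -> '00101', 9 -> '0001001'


num_bits = floor(log2(1640)) + 1 = 11
leading_zeros = num_bits - 1 = 10
binary(1640) = 11001101000

Elias gamma(1640) = '0000000000' + '11001101000' = 000000000011001101000 (21 bits)


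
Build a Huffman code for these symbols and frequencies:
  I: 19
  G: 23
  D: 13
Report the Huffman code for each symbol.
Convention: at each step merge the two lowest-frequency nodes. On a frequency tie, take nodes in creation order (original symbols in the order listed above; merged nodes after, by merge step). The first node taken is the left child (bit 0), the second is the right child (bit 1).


Huffman tree construction:
Step 1: Merge D(13) + I(19) = 32
Step 2: Merge G(23) + (D+I)(32) = 55
Read each symbol's code off the tree from the root (left child = 0, right child = 1).

Codes:
  I: 11 (length 2)
  G: 0 (length 1)
  D: 10 (length 2)
Average code length: 87/55 = 1.5818 bits/symbol


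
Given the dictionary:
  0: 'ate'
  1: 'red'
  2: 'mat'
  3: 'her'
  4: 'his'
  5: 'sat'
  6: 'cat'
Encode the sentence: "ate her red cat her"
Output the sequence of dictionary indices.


Look up each word in the dictionary:
  'ate' -> 0
  'her' -> 3
  'red' -> 1
  'cat' -> 6
  'her' -> 3

Encoded: [0, 3, 1, 6, 3]


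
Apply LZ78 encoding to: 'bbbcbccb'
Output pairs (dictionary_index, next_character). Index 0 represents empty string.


LZ78 encoding steps:
Dictionary: {0: ''}
Step 1: w='' (idx 0), next='b' -> output (0, 'b'), add 'b' as idx 1
Step 2: w='b' (idx 1), next='b' -> output (1, 'b'), add 'bb' as idx 2
Step 3: w='' (idx 0), next='c' -> output (0, 'c'), add 'c' as idx 3
Step 4: w='b' (idx 1), next='c' -> output (1, 'c'), add 'bc' as idx 4
Step 5: w='c' (idx 3), next='b' -> output (3, 'b'), add 'cb' as idx 5


Encoded: [(0, 'b'), (1, 'b'), (0, 'c'), (1, 'c'), (3, 'b')]


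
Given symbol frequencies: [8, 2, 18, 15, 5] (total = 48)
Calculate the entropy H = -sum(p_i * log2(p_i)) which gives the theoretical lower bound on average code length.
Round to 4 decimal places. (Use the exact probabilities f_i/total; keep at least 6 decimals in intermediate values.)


Per-symbol terms -p_i * log2(p_i) with p_i = f_i/48:
  p = 8/48 = 0.166667: log2(p) = -2.584963, -p*log2(p) = 0.430827
  p = 2/48 = 0.041667: log2(p) = -4.584963, -p*log2(p) = 0.191040
  p = 18/48 = 0.375000: log2(p) = -1.415037, -p*log2(p) = 0.530639
  p = 15/48 = 0.312500: log2(p) = -1.678072, -p*log2(p) = 0.524397
  p = 5/48 = 0.104167: log2(p) = -3.263034, -p*log2(p) = 0.339899
H = 0.430827 + 0.191040 + 0.530639 + 0.524397 + 0.339899 = 2.016802

H = 2.0168 bits/symbol


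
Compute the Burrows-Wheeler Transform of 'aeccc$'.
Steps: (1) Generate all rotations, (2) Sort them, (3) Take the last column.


Rotations (sorted):
  0: $aeccc -> last char: c
  1: aeccc$ -> last char: $
  2: c$aecc -> last char: c
  3: cc$aec -> last char: c
  4: ccc$ae -> last char: e
  5: eccc$a -> last char: a


BWT = c$ccea


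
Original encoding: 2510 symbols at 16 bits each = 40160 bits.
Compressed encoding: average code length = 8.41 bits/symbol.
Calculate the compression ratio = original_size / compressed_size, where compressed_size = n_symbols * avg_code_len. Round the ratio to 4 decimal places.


original_size = n_symbols * orig_bits = 2510 * 16 = 40160 bits
compressed_size = n_symbols * avg_code_len = 2510 * 8.41 = 21109.1 bits
ratio = original_size / compressed_size = 40160 / 21109.1 = 1.9025

Compression ratio = 1.9025


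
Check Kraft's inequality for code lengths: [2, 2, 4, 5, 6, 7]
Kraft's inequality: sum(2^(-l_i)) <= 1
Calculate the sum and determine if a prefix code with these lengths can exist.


Sum = 2^(-2) + 2^(-2) + 2^(-4) + 2^(-5) + 2^(-6) + 2^(-7)
    = 0.25 + 0.25 + 0.0625 + 0.03125 + 0.015625 + 0.0078125
    = 79/128 = 0.6171875
Since 0.6171875 <= 1, Kraft's inequality IS satisfied.
A prefix code with these lengths CAN exist.

Kraft sum = 0.6171875. Satisfied.


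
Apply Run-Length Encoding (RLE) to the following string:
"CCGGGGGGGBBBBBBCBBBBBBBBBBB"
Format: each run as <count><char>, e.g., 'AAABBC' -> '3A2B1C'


Scanning runs left to right:
  i=0: run of 'C' x 2 -> '2C'
  i=2: run of 'G' x 7 -> '7G'
  i=9: run of 'B' x 6 -> '6B'
  i=15: run of 'C' x 1 -> '1C'
  i=16: run of 'B' x 11 -> '11B'

RLE = 2C7G6B1C11B


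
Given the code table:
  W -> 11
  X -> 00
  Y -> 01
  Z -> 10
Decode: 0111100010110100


Decoding:
01 -> Y
11 -> W
10 -> Z
00 -> X
10 -> Z
11 -> W
01 -> Y
00 -> X


Result: YWZXZWYX


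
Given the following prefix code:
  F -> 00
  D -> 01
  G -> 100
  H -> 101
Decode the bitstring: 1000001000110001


Decoding step by step:
Bits 100 -> G
Bits 00 -> F
Bits 01 -> D
Bits 00 -> F
Bits 01 -> D
Bits 100 -> G
Bits 01 -> D


Decoded message: GFDFDGD


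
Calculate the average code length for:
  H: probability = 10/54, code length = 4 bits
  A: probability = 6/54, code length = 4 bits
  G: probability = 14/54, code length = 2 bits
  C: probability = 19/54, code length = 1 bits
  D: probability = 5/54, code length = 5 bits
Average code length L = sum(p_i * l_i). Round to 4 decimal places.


Weighted contributions p_i * l_i:
  H: (10/54) * 4 = 40/54
  A: (6/54) * 4 = 24/54
  G: (14/54) * 2 = 28/54
  C: (19/54) * 1 = 19/54
  D: (5/54) * 5 = 25/54
Sum = (40 + 24 + 28 + 19 + 25)/54 = 136/54

L = 136/54 = 2.5185 bits/symbol


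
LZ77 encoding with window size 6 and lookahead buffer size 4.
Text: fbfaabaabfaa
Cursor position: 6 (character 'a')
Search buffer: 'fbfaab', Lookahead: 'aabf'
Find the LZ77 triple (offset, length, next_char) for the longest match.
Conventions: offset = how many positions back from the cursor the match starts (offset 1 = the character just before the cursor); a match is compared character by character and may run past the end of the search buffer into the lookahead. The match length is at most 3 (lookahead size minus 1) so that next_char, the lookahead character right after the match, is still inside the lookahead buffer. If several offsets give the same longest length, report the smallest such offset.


Try each offset into the search buffer:
  offset=1 (pos 5, char 'b'): match length 0
  offset=2 (pos 4, char 'a'): match length 1
  offset=3 (pos 3, char 'a'): match length 3
  offset=4 (pos 2, char 'f'): match length 0
  offset=5 (pos 1, char 'b'): match length 0
  offset=6 (pos 0, char 'f'): match length 0
Longest match has length 3 at offset 3.
next_char = character at position 6 + 3 = 9 -> 'f'

Best match: offset=3, length=3 (matching 'aab' starting at position 3)
LZ77 triple: (3, 3, 'f')
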